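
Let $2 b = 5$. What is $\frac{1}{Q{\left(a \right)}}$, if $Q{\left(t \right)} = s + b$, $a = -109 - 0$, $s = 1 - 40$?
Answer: $- \frac{2}{73} \approx -0.027397$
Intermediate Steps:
$s = -39$ ($s = 1 - 40 = -39$)
$b = \frac{5}{2}$ ($b = \frac{1}{2} \cdot 5 = \frac{5}{2} \approx 2.5$)
$a = -109$ ($a = -109 + 0 = -109$)
$Q{\left(t \right)} = - \frac{73}{2}$ ($Q{\left(t \right)} = -39 + \frac{5}{2} = - \frac{73}{2}$)
$\frac{1}{Q{\left(a \right)}} = \frac{1}{- \frac{73}{2}} = - \frac{2}{73}$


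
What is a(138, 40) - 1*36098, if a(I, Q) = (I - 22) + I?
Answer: -35844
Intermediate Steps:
a(I, Q) = -22 + 2*I (a(I, Q) = (-22 + I) + I = -22 + 2*I)
a(138, 40) - 1*36098 = (-22 + 2*138) - 1*36098 = (-22 + 276) - 36098 = 254 - 36098 = -35844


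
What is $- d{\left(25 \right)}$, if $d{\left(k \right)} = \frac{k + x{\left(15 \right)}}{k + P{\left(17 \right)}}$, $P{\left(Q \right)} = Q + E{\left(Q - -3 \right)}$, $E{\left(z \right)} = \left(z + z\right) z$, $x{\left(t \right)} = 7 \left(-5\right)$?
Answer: $\frac{5}{421} \approx 0.011876$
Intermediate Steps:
$x{\left(t \right)} = -35$
$E{\left(z \right)} = 2 z^{2}$ ($E{\left(z \right)} = 2 z z = 2 z^{2}$)
$P{\left(Q \right)} = Q + 2 \left(3 + Q\right)^{2}$ ($P{\left(Q \right)} = Q + 2 \left(Q - -3\right)^{2} = Q + 2 \left(Q + 3\right)^{2} = Q + 2 \left(3 + Q\right)^{2}$)
$d{\left(k \right)} = \frac{-35 + k}{817 + k}$ ($d{\left(k \right)} = \frac{k - 35}{k + \left(17 + 2 \left(3 + 17\right)^{2}\right)} = \frac{-35 + k}{k + \left(17 + 2 \cdot 20^{2}\right)} = \frac{-35 + k}{k + \left(17 + 2 \cdot 400\right)} = \frac{-35 + k}{k + \left(17 + 800\right)} = \frac{-35 + k}{k + 817} = \frac{-35 + k}{817 + k}$)
$- d{\left(25 \right)} = - \frac{-35 + 25}{817 + 25} = - \frac{-10}{842} = \left(-1\right) \left(- \frac{5}{421}\right) = \frac{5}{421}$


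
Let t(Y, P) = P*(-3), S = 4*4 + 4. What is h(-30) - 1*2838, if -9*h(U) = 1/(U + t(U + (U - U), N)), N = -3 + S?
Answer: -2068901/729 ≈ -2838.0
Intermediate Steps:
S = 20 (S = 16 + 4 = 20)
N = 17 (N = -3 + 20 = 17)
t(Y, P) = -3*P
h(U) = -1/(9*(-51 + U)) (h(U) = -1/(9*(U - 3*17)) = -1/(9*(U - 51)) = -1/(9*(-51 + U)))
h(-30) - 1*2838 = -1/(-459 + 9*(-30)) - 1*2838 = -1/(-459 - 270) - 2838 = -1/(-729) - 2838 = -1*(-1/729) - 2838 = 1/729 - 2838 = -2068901/729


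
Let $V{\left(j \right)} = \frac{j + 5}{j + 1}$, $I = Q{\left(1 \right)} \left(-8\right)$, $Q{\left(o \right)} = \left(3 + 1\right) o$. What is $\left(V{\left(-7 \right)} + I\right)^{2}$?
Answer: $\frac{9025}{9} \approx 1002.8$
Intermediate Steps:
$Q{\left(o \right)} = 4 o$
$I = -32$ ($I = 4 \cdot 1 \left(-8\right) = 4 \left(-8\right) = -32$)
$V{\left(j \right)} = \frac{5 + j}{1 + j}$
$\left(V{\left(-7 \right)} + I\right)^{2} = \left(\frac{5 - 7}{1 - 7} - 32\right)^{2} = \left(\frac{1}{-6} \left(-2\right) - 32\right)^{2} = \left(\left(- \frac{1}{6}\right) \left(-2\right) - 32\right)^{2} = \left(\frac{1}{3} - 32\right)^{2} = \left(- \frac{95}{3}\right)^{2} = \frac{9025}{9}$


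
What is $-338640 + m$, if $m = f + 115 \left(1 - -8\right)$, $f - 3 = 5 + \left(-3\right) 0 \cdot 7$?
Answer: $-337597$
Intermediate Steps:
$f = 8$ ($f = 3 + \left(5 + \left(-3\right) 0 \cdot 7\right) = 3 + \left(5 + 0 \cdot 7\right) = 3 + \left(5 + 0\right) = 3 + 5 = 8$)
$m = 1043$ ($m = 8 + 115 \left(1 - -8\right) = 8 + 115 \left(1 + 8\right) = 8 + 115 \cdot 9 = 8 + 1035 = 1043$)
$-338640 + m = -338640 + 1043 = -337597$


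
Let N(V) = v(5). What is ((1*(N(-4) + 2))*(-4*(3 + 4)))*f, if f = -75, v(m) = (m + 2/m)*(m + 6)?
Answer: 128940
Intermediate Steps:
v(m) = (6 + m)*(m + 2/m) (v(m) = (m + 2/m)*(6 + m) = (6 + m)*(m + 2/m))
N(V) = 297/5 (N(V) = 2 + 5² + 6*5 + 12/5 = 2 + 25 + 30 + 12*(⅕) = 2 + 25 + 30 + 12/5 = 297/5)
((1*(N(-4) + 2))*(-4*(3 + 4)))*f = ((1*(297/5 + 2))*(-4*(3 + 4)))*(-75) = ((1*(307/5))*(-4*7))*(-75) = ((307/5)*(-28))*(-75) = -8596/5*(-75) = 128940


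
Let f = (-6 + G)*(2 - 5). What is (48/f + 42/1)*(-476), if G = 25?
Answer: -372232/19 ≈ -19591.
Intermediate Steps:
f = -57 (f = (-6 + 25)*(2 - 5) = 19*(-3) = -57)
(48/f + 42/1)*(-476) = (48/(-57) + 42/1)*(-476) = (48*(-1/57) + 42*1)*(-476) = (-16/19 + 42)*(-476) = (782/19)*(-476) = -372232/19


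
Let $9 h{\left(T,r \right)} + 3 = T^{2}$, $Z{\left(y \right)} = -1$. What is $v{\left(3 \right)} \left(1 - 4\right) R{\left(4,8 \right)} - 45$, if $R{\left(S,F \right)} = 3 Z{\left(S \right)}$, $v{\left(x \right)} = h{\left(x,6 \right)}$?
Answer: $-39$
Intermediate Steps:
$h{\left(T,r \right)} = - \frac{1}{3} + \frac{T^{2}}{9}$
$v{\left(x \right)} = - \frac{1}{3} + \frac{x^{2}}{9}$
$R{\left(S,F \right)} = -3$ ($R{\left(S,F \right)} = 3 \left(-1\right) = -3$)
$v{\left(3 \right)} \left(1 - 4\right) R{\left(4,8 \right)} - 45 = \left(- \frac{1}{3} + \frac{3^{2}}{9}\right) \left(1 - 4\right) \left(-3\right) - 45 = \left(- \frac{1}{3} + \frac{1}{9} \cdot 9\right) \left(-3\right) \left(-3\right) - 45 = \left(- \frac{1}{3} + 1\right) \left(-3\right) \left(-3\right) - 45 = \frac{2}{3} \left(-3\right) \left(-3\right) - 45 = \left(-2\right) \left(-3\right) - 45 = 6 - 45 = -39$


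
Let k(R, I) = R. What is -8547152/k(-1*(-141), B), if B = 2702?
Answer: -8547152/141 ≈ -60618.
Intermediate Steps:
-8547152/k(-1*(-141), B) = -8547152/((-1*(-141))) = -8547152/141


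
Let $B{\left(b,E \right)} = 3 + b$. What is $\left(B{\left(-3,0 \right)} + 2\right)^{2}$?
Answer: $4$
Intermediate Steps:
$\left(B{\left(-3,0 \right)} + 2\right)^{2} = \left(\left(3 - 3\right) + 2\right)^{2} = \left(0 + 2\right)^{2} = 2^{2} = 4$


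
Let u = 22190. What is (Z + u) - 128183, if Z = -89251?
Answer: -195244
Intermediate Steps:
(Z + u) - 128183 = (-89251 + 22190) - 128183 = -67061 - 128183 = -195244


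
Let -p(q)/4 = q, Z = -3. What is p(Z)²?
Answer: 144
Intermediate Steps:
p(q) = -4*q
p(Z)² = (-4*(-3))² = 12² = 144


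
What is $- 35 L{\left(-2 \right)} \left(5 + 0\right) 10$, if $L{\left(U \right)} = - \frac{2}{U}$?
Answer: $-1750$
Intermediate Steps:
$- 35 L{\left(-2 \right)} \left(5 + 0\right) 10 = - 35 - \frac{2}{-2} \left(5 + 0\right) 10 = - 35 \left(-2\right) \left(- \frac{1}{2}\right) 5 \cdot 10 = - 35 \cdot 1 \cdot 5 \cdot 10 = \left(-35\right) 5 \cdot 10 = \left(-175\right) 10 = -1750$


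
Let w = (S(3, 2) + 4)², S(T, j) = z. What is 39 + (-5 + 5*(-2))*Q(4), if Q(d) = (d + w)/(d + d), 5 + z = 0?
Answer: 237/8 ≈ 29.625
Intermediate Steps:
z = -5 (z = -5 + 0 = -5)
S(T, j) = -5
w = 1 (w = (-5 + 4)² = (-1)² = 1)
Q(d) = (1 + d)/(2*d) (Q(d) = (d + 1)/(d + d) = (1 + d)/((2*d)) = (1 + d)*(1/(2*d)) = (1 + d)/(2*d))
39 + (-5 + 5*(-2))*Q(4) = 39 + (-5 + 5*(-2))*((½)*(1 + 4)/4) = 39 + (-5 - 10)*((½)*(¼)*5) = 39 - 15*5/8 = 39 - 75/8 = 237/8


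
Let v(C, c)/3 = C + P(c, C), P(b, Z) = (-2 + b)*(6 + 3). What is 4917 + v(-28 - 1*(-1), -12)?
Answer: 4458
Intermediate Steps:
P(b, Z) = -18 + 9*b (P(b, Z) = (-2 + b)*9 = -18 + 9*b)
v(C, c) = -54 + 3*C + 27*c (v(C, c) = 3*(C + (-18 + 9*c)) = 3*(-18 + C + 9*c) = -54 + 3*C + 27*c)
4917 + v(-28 - 1*(-1), -12) = 4917 + (-54 + 3*(-28 - 1*(-1)) + 27*(-12)) = 4917 + (-54 + 3*(-28 + 1) - 324) = 4917 + (-54 + 3*(-27) - 324) = 4917 + (-54 - 81 - 324) = 4917 - 459 = 4458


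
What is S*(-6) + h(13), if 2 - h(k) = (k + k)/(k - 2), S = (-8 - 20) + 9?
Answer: 1250/11 ≈ 113.64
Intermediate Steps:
S = -19 (S = -28 + 9 = -19)
h(k) = 2 - 2*k/(-2 + k) (h(k) = 2 - (k + k)/(k - 2) = 2 - 2*k/(-2 + k))
S*(-6) + h(13) = -19*(-6) - 4/(-2 + 13) = 114 - 4/11 = 1250/11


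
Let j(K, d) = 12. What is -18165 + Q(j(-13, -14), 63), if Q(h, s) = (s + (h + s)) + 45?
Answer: -17982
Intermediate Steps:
Q(h, s) = 45 + h + 2*s (Q(h, s) = (h + 2*s) + 45 = 45 + h + 2*s)
-18165 + Q(j(-13, -14), 63) = -18165 + (45 + 12 + 2*63) = -18165 + (45 + 12 + 126) = -18165 + 183 = -17982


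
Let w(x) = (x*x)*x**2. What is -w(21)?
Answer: -194481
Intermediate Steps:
w(x) = x**4 (w(x) = x**2*x**2 = x**4)
-w(21) = -1*21**4 = -1*194481 = -194481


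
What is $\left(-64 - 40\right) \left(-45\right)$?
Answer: $4680$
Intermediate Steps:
$\left(-64 - 40\right) \left(-45\right) = \left(-104\right) \left(-45\right) = 4680$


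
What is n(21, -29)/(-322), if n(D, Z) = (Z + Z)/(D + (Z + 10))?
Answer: 29/322 ≈ 0.090062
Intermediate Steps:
n(D, Z) = 2*Z/(10 + D + Z) (n(D, Z) = (2*Z)/(D + (10 + Z)) = (2*Z)/(10 + D + Z) = 2*Z/(10 + D + Z))
n(21, -29)/(-322) = (2*(-29)/(10 + 21 - 29))/(-322) = (2*(-29)/2)*(-1/322) = (2*(-29)*(½))*(-1/322) = -29*(-1/322) = 29/322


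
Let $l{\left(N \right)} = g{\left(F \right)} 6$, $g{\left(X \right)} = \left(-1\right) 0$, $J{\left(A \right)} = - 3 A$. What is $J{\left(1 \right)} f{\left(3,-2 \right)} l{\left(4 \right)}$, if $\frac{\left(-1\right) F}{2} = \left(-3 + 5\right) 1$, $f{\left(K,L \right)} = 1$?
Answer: $0$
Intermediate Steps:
$F = -4$ ($F = - 2 \left(-3 + 5\right) 1 = - 2 \cdot 2 \cdot 1 = \left(-2\right) 2 = -4$)
$g{\left(X \right)} = 0$
$l{\left(N \right)} = 0$ ($l{\left(N \right)} = 0 \cdot 6 = 0$)
$J{\left(1 \right)} f{\left(3,-2 \right)} l{\left(4 \right)} = \left(-3\right) 1 \cdot 1 \cdot 0 = \left(-3\right) 1 \cdot 0 = \left(-3\right) 0 = 0$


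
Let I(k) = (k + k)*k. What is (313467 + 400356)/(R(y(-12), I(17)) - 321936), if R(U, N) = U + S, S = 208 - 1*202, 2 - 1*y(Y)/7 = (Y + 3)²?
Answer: -713823/322483 ≈ -2.2135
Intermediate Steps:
y(Y) = 14 - 7*(3 + Y)² (y(Y) = 14 - 7*(Y + 3)² = 14 - 7*(3 + Y)²)
I(k) = 2*k² (I(k) = (2*k)*k = 2*k²)
S = 6 (S = 208 - 202 = 6)
R(U, N) = 6 + U (R(U, N) = U + 6 = 6 + U)
(313467 + 400356)/(R(y(-12), I(17)) - 321936) = (313467 + 400356)/((6 + (14 - 7*(3 - 12)²)) - 321936) = 713823/((6 + (14 - 7*(-9)²)) - 321936) = 713823/((6 + (14 - 7*81)) - 321936) = 713823/((6 + (14 - 567)) - 321936) = 713823/((6 - 553) - 321936) = 713823/(-547 - 321936) = 713823/(-322483) = 713823*(-1/322483) = -713823/322483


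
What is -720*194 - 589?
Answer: -140269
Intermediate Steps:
-720*194 - 589 = -139680 - 589 = -140269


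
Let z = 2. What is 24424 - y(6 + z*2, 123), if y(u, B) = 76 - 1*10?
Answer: 24358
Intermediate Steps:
y(u, B) = 66 (y(u, B) = 76 - 10 = 66)
24424 - y(6 + z*2, 123) = 24424 - 1*66 = 24424 - 66 = 24358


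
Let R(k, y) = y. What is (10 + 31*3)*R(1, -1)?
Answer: -103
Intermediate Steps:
(10 + 31*3)*R(1, -1) = (10 + 31*3)*(-1) = (10 + 93)*(-1) = 103*(-1) = -103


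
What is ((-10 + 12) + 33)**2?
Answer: 1225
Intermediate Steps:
((-10 + 12) + 33)**2 = (2 + 33)**2 = 35**2 = 1225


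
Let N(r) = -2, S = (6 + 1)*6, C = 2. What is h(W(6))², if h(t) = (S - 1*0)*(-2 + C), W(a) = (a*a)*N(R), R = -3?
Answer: 0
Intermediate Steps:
S = 42 (S = 7*6 = 42)
W(a) = -2*a² (W(a) = (a*a)*(-2) = a²*(-2) = -2*a²)
h(t) = 0 (h(t) = (42 - 1*0)*(-2 + 2) = (42 + 0)*0 = 42*0 = 0)
h(W(6))² = 0² = 0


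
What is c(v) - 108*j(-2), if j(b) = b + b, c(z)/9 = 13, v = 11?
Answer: 549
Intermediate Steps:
c(z) = 117 (c(z) = 9*13 = 117)
j(b) = 2*b
c(v) - 108*j(-2) = 117 - 216*(-2) = 117 - 108*(-4) = 117 + 432 = 549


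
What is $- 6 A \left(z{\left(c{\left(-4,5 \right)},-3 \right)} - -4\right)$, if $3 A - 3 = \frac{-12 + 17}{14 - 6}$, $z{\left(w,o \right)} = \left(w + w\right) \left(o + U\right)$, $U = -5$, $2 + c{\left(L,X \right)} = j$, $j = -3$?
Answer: $-609$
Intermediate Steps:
$c{\left(L,X \right)} = -5$ ($c{\left(L,X \right)} = -2 - 3 = -5$)
$z{\left(w,o \right)} = 2 w \left(-5 + o\right)$ ($z{\left(w,o \right)} = \left(w + w\right) \left(o - 5\right) = 2 w \left(-5 + o\right)$)
$A = \frac{29}{24}$ ($A = 1 + \frac{\left(-12 + 17\right) \frac{1}{14 - 6}}{3} = 1 + \frac{5 \cdot \frac{1}{8}}{3} = 1 + \frac{1}{3} \cdot \frac{5}{8} = 1 + \frac{5}{24} = \frac{29}{24} \approx 1.2083$)
$- 6 A \left(z{\left(c{\left(-4,5 \right)},-3 \right)} - -4\right) = \left(-6\right) \frac{29}{24} \left(2 \left(-5\right) \left(-5 - 3\right) - -4\right) = - \frac{29 \left(2 \left(-5\right) \left(-8\right) + 4\right)}{4} = - \frac{29 \left(80 + 4\right)}{4} = \left(- \frac{29}{4}\right) 84 = -609$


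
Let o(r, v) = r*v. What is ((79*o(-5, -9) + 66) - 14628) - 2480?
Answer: -13487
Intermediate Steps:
((79*o(-5, -9) + 66) - 14628) - 2480 = ((79*(-5*(-9)) + 66) - 14628) - 2480 = ((79*45 + 66) - 14628) - 2480 = ((3555 + 66) - 14628) - 2480 = (3621 - 14628) - 2480 = -11007 - 2480 = -13487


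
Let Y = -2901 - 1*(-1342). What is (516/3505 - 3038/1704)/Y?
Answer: 4884463/4655579340 ≈ 0.0010492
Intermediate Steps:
Y = -1559 (Y = -2901 + 1342 = -1559)
(516/3505 - 3038/1704)/Y = (516/3505 - 3038/1704)/(-1559) = (516*(1/3505) - 3038*1/1704)*(-1/1559) = (516/3505 - 1519/852)*(-1/1559) = -4884463/2986260*(-1/1559) = 4884463/4655579340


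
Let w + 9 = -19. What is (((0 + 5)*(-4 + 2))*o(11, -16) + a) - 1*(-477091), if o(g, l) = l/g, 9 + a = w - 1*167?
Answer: 5245917/11 ≈ 4.7690e+5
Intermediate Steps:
w = -28 (w = -9 - 19 = -28)
a = -204 (a = -9 + (-28 - 1*167) = -9 + (-28 - 167) = -9 - 195 = -204)
(((0 + 5)*(-4 + 2))*o(11, -16) + a) - 1*(-477091) = (((0 + 5)*(-4 + 2))*(-16/11) - 204) - 1*(-477091) = ((5*(-2))*(-16*1/11) - 204) + 477091 = (-10*(-16/11) - 204) + 477091 = (160/11 - 204) + 477091 = -2084/11 + 477091 = 5245917/11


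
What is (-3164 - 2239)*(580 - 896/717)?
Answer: -747350164/239 ≈ -3.1270e+6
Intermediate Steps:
(-3164 - 2239)*(580 - 896/717) = -5403*(580 - 896*1/717) = -5403*(580 - 896/717) = -5403*414964/717 = -747350164/239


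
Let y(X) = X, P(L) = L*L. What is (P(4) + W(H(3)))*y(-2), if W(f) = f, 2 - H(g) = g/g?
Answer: -34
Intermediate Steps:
H(g) = 1 (H(g) = 2 - g/g = 2 - 1*1 = 2 - 1 = 1)
P(L) = L²
(P(4) + W(H(3)))*y(-2) = (4² + 1)*(-2) = (16 + 1)*(-2) = 17*(-2) = -34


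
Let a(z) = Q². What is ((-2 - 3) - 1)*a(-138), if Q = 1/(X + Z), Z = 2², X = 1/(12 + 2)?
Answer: -392/1083 ≈ -0.36196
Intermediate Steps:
X = 1/14 ≈ 0.071429
Z = 4
Q = 14/57 (Q = 1/(1/14 + 4) = 1/(57/14) = 14/57 ≈ 0.24561)
a(z) = 196/3249 (a(z) = (14/57)² = 196/3249)
((-2 - 3) - 1)*a(-138) = ((-2 - 3) - 1)*(196/3249) = (-5 - 1)*(196/3249) = -6*196/3249 = -392/1083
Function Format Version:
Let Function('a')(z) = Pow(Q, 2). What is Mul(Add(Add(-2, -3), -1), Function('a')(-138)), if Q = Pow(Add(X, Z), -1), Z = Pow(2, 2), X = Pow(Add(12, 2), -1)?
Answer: Rational(-392, 1083) ≈ -0.36196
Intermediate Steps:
X = Rational(1, 14) (X = Pow(14, -1) = Rational(1, 14) ≈ 0.071429)
Z = 4
Q = Rational(14, 57) (Q = Pow(Add(Rational(1, 14), 4), -1) = Pow(Rational(57, 14), -1) = Rational(14, 57) ≈ 0.24561)
Function('a')(z) = Rational(196, 3249) (Function('a')(z) = Pow(Rational(14, 57), 2) = Rational(196, 3249))
Mul(Add(Add(-2, -3), -1), Function('a')(-138)) = Mul(Add(Add(-2, -3), -1), Rational(196, 3249)) = Mul(Add(-5, -1), Rational(196, 3249)) = Mul(-6, Rational(196, 3249)) = Rational(-392, 1083)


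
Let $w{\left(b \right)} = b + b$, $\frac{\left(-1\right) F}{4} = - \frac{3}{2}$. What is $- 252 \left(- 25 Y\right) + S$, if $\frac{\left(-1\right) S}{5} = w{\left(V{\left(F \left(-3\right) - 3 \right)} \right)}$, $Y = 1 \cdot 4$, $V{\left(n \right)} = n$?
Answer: $25410$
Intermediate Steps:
$F = 6$ ($F = - 4 \left(- \frac{3}{2}\right) = - 4 \left(\left(-3\right) \frac{1}{2}\right) = \left(-4\right) \left(- \frac{3}{2}\right) = 6$)
$Y = 4$
$w{\left(b \right)} = 2 b$
$S = 210$ ($S = - 5 \cdot 2 \left(6 \left(-3\right) - 3\right) = - 5 \cdot 2 \left(-18 - 3\right) = - 5 \cdot 2 \left(-21\right) = \left(-5\right) \left(-42\right) = 210$)
$- 252 \left(- 25 Y\right) + S = - 252 \left(\left(-25\right) 4\right) + 210 = \left(-252\right) \left(-100\right) + 210 = 25200 + 210 = 25410$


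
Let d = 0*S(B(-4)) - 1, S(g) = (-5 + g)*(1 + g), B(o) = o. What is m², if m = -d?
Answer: 1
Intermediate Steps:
S(g) = (1 + g)*(-5 + g)
d = -1 (d = 0*(-5 + (-4)² - 4*(-4)) - 1 = 0*(-5 + 16 + 16) - 1 = 0*27 - 1 = 0 - 1 = -1)
m = 1 (m = -1*(-1) = 1)
m² = 1² = 1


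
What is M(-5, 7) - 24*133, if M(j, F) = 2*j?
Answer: -3202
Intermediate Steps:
M(-5, 7) - 24*133 = 2*(-5) - 24*133 = -10 - 3192 = -3202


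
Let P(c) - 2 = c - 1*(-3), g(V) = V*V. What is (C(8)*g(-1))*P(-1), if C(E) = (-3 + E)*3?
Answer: 60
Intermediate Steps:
g(V) = V²
P(c) = 5 + c (P(c) = 2 + (c - 1*(-3)) = 2 + (c + 3) = 2 + (3 + c) = 5 + c)
C(E) = -9 + 3*E
(C(8)*g(-1))*P(-1) = ((-9 + 3*8)*(-1)²)*(5 - 1) = ((-9 + 24)*1)*4 = (15*1)*4 = 15*4 = 60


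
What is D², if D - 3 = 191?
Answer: 37636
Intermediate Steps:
D = 194 (D = 3 + 191 = 194)
D² = 194² = 37636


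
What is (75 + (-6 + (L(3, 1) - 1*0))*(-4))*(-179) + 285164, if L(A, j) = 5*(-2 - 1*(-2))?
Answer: 267443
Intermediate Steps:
L(A, j) = 0 (L(A, j) = 5*(-2 + 2) = 5*0 = 0)
(75 + (-6 + (L(3, 1) - 1*0))*(-4))*(-179) + 285164 = (75 + (-6 + (0 - 1*0))*(-4))*(-179) + 285164 = (75 + (-6 + (0 + 0))*(-4))*(-179) + 285164 = (75 + (-6 + 0)*(-4))*(-179) + 285164 = (75 - 6*(-4))*(-179) + 285164 = (75 + 24)*(-179) + 285164 = 99*(-179) + 285164 = -17721 + 285164 = 267443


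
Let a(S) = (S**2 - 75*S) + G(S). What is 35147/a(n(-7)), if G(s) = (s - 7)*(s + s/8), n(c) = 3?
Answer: -70294/459 ≈ -153.15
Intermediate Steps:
G(s) = 9*s*(-7 + s)/8 (G(s) = (-7 + s)*(s + s*(1/8)) = (-7 + s)*(s + s/8) = (-7 + s)*(9*s/8) = 9*s*(-7 + s)/8)
a(S) = S**2 - 75*S + 9*S*(-7 + S)/8 (a(S) = (S**2 - 75*S) + 9*S*(-7 + S)/8 = S**2 - 75*S + 9*S*(-7 + S)/8)
35147/a(n(-7)) = 35147/(((17/8)*3*(-39 + 3))) = 35147/(((17/8)*3*(-36))) = 35147/(-459/2) = 35147*(-2/459) = -70294/459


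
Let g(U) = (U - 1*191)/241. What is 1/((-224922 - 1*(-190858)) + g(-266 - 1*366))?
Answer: -241/8210247 ≈ -2.9354e-5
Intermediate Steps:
g(U) = -191/241 + U/241 (g(U) = (U - 191)*(1/241) = (-191 + U)*(1/241) = -191/241 + U/241)
1/((-224922 - 1*(-190858)) + g(-266 - 1*366)) = 1/((-224922 - 1*(-190858)) + (-191/241 + (-266 - 1*366)/241)) = 1/((-224922 + 190858) + (-191/241 + (-266 - 366)/241)) = 1/(-34064 + (-191/241 + (1/241)*(-632))) = 1/(-34064 + (-191/241 - 632/241)) = 1/(-34064 - 823/241) = 1/(-8210247/241) = -241/8210247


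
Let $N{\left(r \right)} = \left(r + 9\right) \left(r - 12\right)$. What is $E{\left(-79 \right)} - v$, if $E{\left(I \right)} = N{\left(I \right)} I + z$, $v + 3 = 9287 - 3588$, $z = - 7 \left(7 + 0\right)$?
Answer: $-508975$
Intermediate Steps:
$N{\left(r \right)} = \left(-12 + r\right) \left(9 + r\right)$ ($N{\left(r \right)} = \left(9 + r\right) \left(-12 + r\right) = \left(-12 + r\right) \left(9 + r\right)$)
$z = -49$ ($z = \left(-7\right) 7 = -49$)
$v = 5696$ ($v = -3 + \left(9287 - 3588\right) = -3 + 5699 = 5696$)
$E{\left(I \right)} = -49 + I \left(-108 + I^{2} - 3 I\right)$ ($E{\left(I \right)} = \left(-108 + I^{2} - 3 I\right) I - 49 = I \left(-108 + I^{2} - 3 I\right) - 49 = -49 + I \left(-108 + I^{2} - 3 I\right)$)
$E{\left(-79 \right)} - v = \left(-49 - - 79 \left(108 - \left(-79\right)^{2} + 3 \left(-79\right)\right)\right) - 5696 = \left(-49 - - 79 \left(108 - 6241 - 237\right)\right) - 5696 = \left(-49 - \left(-79\right) \left(-6370\right)\right) - 5696 = \left(-49 - 503230\right) - 5696 = -503279 - 5696 = -508975$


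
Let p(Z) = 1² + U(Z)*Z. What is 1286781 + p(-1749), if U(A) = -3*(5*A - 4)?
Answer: -44619221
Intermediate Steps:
U(A) = 12 - 15*A (U(A) = -3*(-4 + 5*A) = 12 - 15*A)
p(Z) = 1 + Z*(12 - 15*Z) (p(Z) = 1² + (12 - 15*Z)*Z = 1 + Z*(12 - 15*Z))
1286781 + p(-1749) = 1286781 + (1 - 3*(-1749)*(-4 + 5*(-1749))) = 1286781 + (1 - 3*(-1749)*(-4 - 8745)) = 1286781 + (1 - 3*(-1749)*(-8749)) = 1286781 + (1 - 45906003) = 1286781 - 45906002 = -44619221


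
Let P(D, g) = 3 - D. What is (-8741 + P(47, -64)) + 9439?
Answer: 654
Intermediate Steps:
(-8741 + P(47, -64)) + 9439 = (-8741 + (3 - 1*47)) + 9439 = (-8741 + (3 - 47)) + 9439 = (-8741 - 44) + 9439 = -8785 + 9439 = 654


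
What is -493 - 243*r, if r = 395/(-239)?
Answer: -21842/239 ≈ -91.389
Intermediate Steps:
r = -395/239 (r = 395*(-1/239) = -395/239 ≈ -1.6527)
-493 - 243*r = -493 - 243*(-395/239) = -493 + 95985/239 = -21842/239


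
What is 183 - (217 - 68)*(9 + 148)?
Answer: -23210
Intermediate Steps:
183 - (217 - 68)*(9 + 148) = 183 - 149*157 = 183 - 1*23393 = 183 - 23393 = -23210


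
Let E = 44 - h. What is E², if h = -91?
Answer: 18225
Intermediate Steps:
E = 135 (E = 44 - 1*(-91) = 44 + 91 = 135)
E² = 135² = 18225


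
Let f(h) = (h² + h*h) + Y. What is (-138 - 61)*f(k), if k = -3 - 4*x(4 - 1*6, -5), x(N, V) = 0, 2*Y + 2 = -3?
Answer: -6169/2 ≈ -3084.5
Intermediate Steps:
Y = -5/2 (Y = -1 + (½)*(-3) = -1 - 3/2 = -5/2 ≈ -2.5000)
k = -3 (k = -3 - 4*0 = -3 + 0 = -3)
f(h) = -5/2 + 2*h² (f(h) = (h² + h*h) - 5/2 = (h² + h²) - 5/2 = 2*h² - 5/2 = -5/2 + 2*h²)
(-138 - 61)*f(k) = (-138 - 61)*(-5/2 + 2*(-3)²) = -199*(-5/2 + 2*9) = -199*(-5/2 + 18) = -199*31/2 = -6169/2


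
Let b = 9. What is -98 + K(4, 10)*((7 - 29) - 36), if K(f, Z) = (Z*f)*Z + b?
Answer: -23820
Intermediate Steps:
K(f, Z) = 9 + f*Z² (K(f, Z) = (Z*f)*Z + 9 = f*Z² + 9 = 9 + f*Z²)
-98 + K(4, 10)*((7 - 29) - 36) = -98 + (9 + 4*10²)*((7 - 29) - 36) = -98 + (9 + 4*100)*(-22 - 36) = -98 + (9 + 400)*(-58) = -98 + 409*(-58) = -98 - 23722 = -23820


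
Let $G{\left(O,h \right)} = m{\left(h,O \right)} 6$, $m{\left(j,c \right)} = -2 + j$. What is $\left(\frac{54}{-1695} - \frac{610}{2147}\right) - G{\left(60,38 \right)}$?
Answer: $- \frac{2322152}{10735} \approx -216.32$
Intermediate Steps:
$G{\left(O,h \right)} = -12 + 6 h$ ($G{\left(O,h \right)} = \left(-2 + h\right) 6 = -12 + 6 h$)
$\left(\frac{54}{-1695} - \frac{610}{2147}\right) - G{\left(60,38 \right)} = \left(\frac{54}{-1695} - \frac{610}{2147}\right) - \left(-12 + 6 \cdot 38\right) = \left(54 \left(- \frac{1}{1695}\right) - \frac{610}{2147}\right) - \left(-12 + 228\right) = \left(- \frac{18}{565} - \frac{610}{2147}\right) - 216 = - \frac{3392}{10735} - 216 = - \frac{2322152}{10735}$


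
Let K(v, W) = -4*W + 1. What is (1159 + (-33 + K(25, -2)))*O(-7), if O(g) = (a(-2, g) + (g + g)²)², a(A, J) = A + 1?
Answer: 43158375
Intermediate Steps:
a(A, J) = 1 + A
O(g) = (-1 + 4*g²)² (O(g) = ((1 - 2) + (g + g)²)² = (-1 + (2*g)²)² = (-1 + 4*g²)²)
K(v, W) = 1 - 4*W
(1159 + (-33 + K(25, -2)))*O(-7) = (1159 + (-33 + (1 - 4*(-2))))*(-1 + 4*(-7)²)² = (1159 + (-33 + (1 + 8)))*(-1 + 4*49)² = (1159 + (-33 + 9))*(-1 + 196)² = (1159 - 24)*195² = 1135*38025 = 43158375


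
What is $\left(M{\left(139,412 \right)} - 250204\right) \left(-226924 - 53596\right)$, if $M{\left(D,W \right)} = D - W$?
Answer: $70263808040$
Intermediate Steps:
$\left(M{\left(139,412 \right)} - 250204\right) \left(-226924 - 53596\right) = \left(\left(139 - 412\right) - 250204\right) \left(-226924 - 53596\right) = \left(\left(139 - 412\right) - 250204\right) \left(-280520\right) = \left(-273 - 250204\right) \left(-280520\right) = \left(-250477\right) \left(-280520\right) = 70263808040$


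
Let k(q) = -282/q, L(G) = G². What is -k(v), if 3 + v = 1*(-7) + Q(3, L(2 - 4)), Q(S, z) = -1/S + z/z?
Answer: -423/14 ≈ -30.214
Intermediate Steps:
Q(S, z) = 1 - 1/S (Q(S, z) = -1/S + 1 = 1 - 1/S)
v = -28/3 (v = -3 + (1*(-7) + (-1 + 3)/3) = -3 + (-7 + (⅓)*2) = -3 + (-7 + ⅔) = -3 - 19/3 = -28/3 ≈ -9.3333)
-k(v) = -(-282)/(-28/3) = -(-282)*(-3)/28 = -1*423/14 = -423/14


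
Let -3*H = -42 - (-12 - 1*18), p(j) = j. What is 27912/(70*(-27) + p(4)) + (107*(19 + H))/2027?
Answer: -25968089/1911461 ≈ -13.585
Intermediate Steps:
H = 4 (H = -(-42 - (-12 - 1*18))/3 = -(-42 - (-12 - 18))/3 = -(-42 - 1*(-30))/3 = -(-42 + 30)/3 = -⅓*(-12) = 4)
27912/(70*(-27) + p(4)) + (107*(19 + H))/2027 = 27912/(70*(-27) + 4) + (107*(19 + 4))/2027 = 27912/(-1890 + 4) + (107*23)*(1/2027) = 27912/(-1886) + 2461*(1/2027) = 27912*(-1/1886) + 2461/2027 = -13956/943 + 2461/2027 = -25968089/1911461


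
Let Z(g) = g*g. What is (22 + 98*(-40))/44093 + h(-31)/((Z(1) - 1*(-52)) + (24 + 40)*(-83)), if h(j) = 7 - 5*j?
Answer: -9214216/77295029 ≈ -0.11921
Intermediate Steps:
Z(g) = g²
(22 + 98*(-40))/44093 + h(-31)/((Z(1) - 1*(-52)) + (24 + 40)*(-83)) = (22 + 98*(-40))/44093 + (7 - 5*(-31))/((1² - 1*(-52)) + (24 + 40)*(-83)) = (22 - 3920)*(1/44093) + (7 + 155)/((1 + 52) + 64*(-83)) = -3898*1/44093 + 162/(53 - 5312) = -3898/44093 + 162/(-5259) = -3898/44093 + 162*(-1/5259) = -3898/44093 - 54/1753 = -9214216/77295029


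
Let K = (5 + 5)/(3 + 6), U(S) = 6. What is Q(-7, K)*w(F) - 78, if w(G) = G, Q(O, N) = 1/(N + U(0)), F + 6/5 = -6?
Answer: -6321/80 ≈ -79.012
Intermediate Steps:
F = -36/5 (F = -6/5 - 6 = -36/5 ≈ -7.2000)
K = 10/9 ≈ 1.1111
Q(O, N) = 1/(6 + N) (Q(O, N) = 1/(N + 6) = 1/(6 + N))
Q(-7, K)*w(F) - 78 = -36/5/(6 + 10/9) - 78 = -36/5/(64/9) - 78 = (9/64)*(-36/5) - 78 = -81/80 - 78 = -6321/80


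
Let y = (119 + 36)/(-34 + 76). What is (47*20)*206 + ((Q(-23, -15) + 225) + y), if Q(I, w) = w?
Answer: 8141855/42 ≈ 1.9385e+5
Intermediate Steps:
y = 155/42 ≈ 3.6905
(47*20)*206 + ((Q(-23, -15) + 225) + y) = (47*20)*206 + ((-15 + 225) + 155/42) = 940*206 + (210 + 155/42) = 193640 + 8975/42 = 8141855/42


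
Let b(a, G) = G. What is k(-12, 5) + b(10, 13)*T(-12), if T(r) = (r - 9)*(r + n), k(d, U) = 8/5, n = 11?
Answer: 1373/5 ≈ 274.60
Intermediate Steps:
k(d, U) = 8/5 (k(d, U) = 8*(⅕) = 8/5)
T(r) = (-9 + r)*(11 + r) (T(r) = (r - 9)*(r + 11) = (-9 + r)*(11 + r))
k(-12, 5) + b(10, 13)*T(-12) = 8/5 + 13*(-99 + (-12)² + 2*(-12)) = 8/5 + 13*(-99 + 144 - 24) = 8/5 + 13*21 = 8/5 + 273 = 1373/5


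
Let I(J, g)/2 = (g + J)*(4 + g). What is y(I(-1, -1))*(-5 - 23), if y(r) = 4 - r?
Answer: -448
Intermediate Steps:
I(J, g) = 2*(4 + g)*(J + g) (I(J, g) = 2*((g + J)*(4 + g)) = 2*((J + g)*(4 + g)) = 2*((4 + g)*(J + g)) = 2*(4 + g)*(J + g))
y(I(-1, -1))*(-5 - 23) = (4 - (2*(-1)² + 8*(-1) + 8*(-1) + 2*(-1)*(-1)))*(-5 - 23) = (4 - (2*1 - 8 - 8 + 2))*(-28) = (4 - (2 - 8 - 8 + 2))*(-28) = (4 - 1*(-12))*(-28) = (4 + 12)*(-28) = 16*(-28) = -448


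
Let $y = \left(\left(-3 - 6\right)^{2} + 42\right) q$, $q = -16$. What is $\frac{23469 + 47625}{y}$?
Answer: $- \frac{289}{8} \approx -36.125$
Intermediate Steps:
$y = -1968$ ($y = \left(\left(-3 - 6\right)^{2} + 42\right) \left(-16\right) = \left(\left(-9\right)^{2} + 42\right) \left(-16\right) = \left(81 + 42\right) \left(-16\right) = 123 \left(-16\right) = -1968$)
$\frac{23469 + 47625}{y} = \frac{23469 + 47625}{-1968} = 71094 \left(- \frac{1}{1968}\right) = - \frac{289}{8}$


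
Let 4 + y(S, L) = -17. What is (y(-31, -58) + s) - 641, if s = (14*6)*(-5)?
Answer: -1082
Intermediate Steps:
y(S, L) = -21 (y(S, L) = -4 - 17 = -21)
s = -420 (s = 84*(-5) = -420)
(y(-31, -58) + s) - 641 = (-21 - 420) - 641 = -441 - 641 = -1082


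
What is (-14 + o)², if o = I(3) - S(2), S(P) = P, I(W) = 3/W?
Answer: 225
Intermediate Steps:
o = -1 (o = 3/3 - 1*2 = 3*(⅓) - 2 = 1 - 2 = -1)
(-14 + o)² = (-14 - 1)² = (-15)² = 225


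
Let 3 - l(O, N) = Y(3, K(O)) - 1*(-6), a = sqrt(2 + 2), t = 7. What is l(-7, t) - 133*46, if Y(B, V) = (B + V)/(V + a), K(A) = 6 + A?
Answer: -6123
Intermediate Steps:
a = 2 (a = sqrt(4) = 2)
Y(B, V) = (B + V)/(2 + V) (Y(B, V) = (B + V)/(V + 2) = (B + V)/(2 + V))
l(O, N) = -3 - (9 + O)/(8 + O) (l(O, N) = 3 - ((3 + (6 + O))/(2 + (6 + O)) - 1*(-6)) = 3 - ((9 + O)/(8 + O) + 6) = 3 - (6 + (9 + O)/(8 + O)) = 3 + (-6 - (9 + O)/(8 + O)) = -3 - (9 + O)/(8 + O))
l(-7, t) - 133*46 = (-33 - 4*(-7))/(8 - 7) - 133*46 = (-33 + 28)/1 - 6118 = 1*(-5) - 6118 = -5 - 6118 = -6123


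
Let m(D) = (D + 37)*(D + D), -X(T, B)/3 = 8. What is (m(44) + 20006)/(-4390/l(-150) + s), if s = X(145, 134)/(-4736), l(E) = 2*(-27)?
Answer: 433709856/1299521 ≈ 333.75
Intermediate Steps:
X(T, B) = -24 (X(T, B) = -3*8 = -24)
l(E) = -54
m(D) = 2*D*(37 + D) (m(D) = (37 + D)*(2*D) = 2*D*(37 + D))
s = 3/592 (s = -24/(-4736) = -24*(-1/4736) = 3/592 ≈ 0.0050676)
(m(44) + 20006)/(-4390/l(-150) + s) = (2*44*(37 + 44) + 20006)/(-4390/(-54) + 3/592) = (2*44*81 + 20006)/(-4390*(-1/54) + 3/592) = (7128 + 20006)/(2195/27 + 3/592) = 27134/(1299521/15984) = 27134*(15984/1299521) = 433709856/1299521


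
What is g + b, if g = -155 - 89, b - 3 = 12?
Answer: -229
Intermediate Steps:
b = 15 (b = 3 + 12 = 15)
g = -244
g + b = -244 + 15 = -229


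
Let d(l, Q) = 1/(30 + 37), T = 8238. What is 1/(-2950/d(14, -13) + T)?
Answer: -1/189412 ≈ -5.2795e-6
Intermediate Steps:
d(l, Q) = 1/67
1/(-2950/d(14, -13) + T) = 1/(-2950/1/67 + 8238) = 1/(-2950*67 + 8238) = 1/(-197650 + 8238) = 1/(-189412) = -1/189412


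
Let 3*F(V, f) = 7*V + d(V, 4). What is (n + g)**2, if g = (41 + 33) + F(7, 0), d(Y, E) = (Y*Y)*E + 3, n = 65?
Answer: 442225/9 ≈ 49136.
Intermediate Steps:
d(Y, E) = 3 + E*Y**2 (d(Y, E) = Y**2*E + 3 = E*Y**2 + 3 = 3 + E*Y**2)
F(V, f) = 1 + 4*V**2/3 + 7*V/3 (F(V, f) = (7*V + (3 + 4*V**2))/3 = (3 + 4*V**2 + 7*V)/3 = 1 + 4*V**2/3 + 7*V/3)
g = 470/3 (g = (41 + 33) + (1 + (4/3)*7**2 + (7/3)*7) = 74 + (1 + (4/3)*49 + 49/3) = 74 + (1 + 196/3 + 49/3) = 74 + 248/3 = 470/3 ≈ 156.67)
(n + g)**2 = (65 + 470/3)**2 = (665/3)**2 = 442225/9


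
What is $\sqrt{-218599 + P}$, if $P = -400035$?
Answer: $i \sqrt{618634} \approx 786.53 i$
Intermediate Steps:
$\sqrt{-218599 + P} = \sqrt{-218599 - 400035} = \sqrt{-618634} = i \sqrt{618634}$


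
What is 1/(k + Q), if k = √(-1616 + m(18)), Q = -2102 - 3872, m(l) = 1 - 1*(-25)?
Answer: -2987/17845133 - I*√1590/35690266 ≈ -0.00016738 - 1.1172e-6*I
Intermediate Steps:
m(l) = 26 (m(l) = 1 + 25 = 26)
Q = -5974
k = I*√1590 (k = √(-1616 + 26) = √(-1590) = I*√1590 ≈ 39.875*I)
1/(k + Q) = 1/(I*√1590 - 5974) = 1/(-5974 + I*√1590)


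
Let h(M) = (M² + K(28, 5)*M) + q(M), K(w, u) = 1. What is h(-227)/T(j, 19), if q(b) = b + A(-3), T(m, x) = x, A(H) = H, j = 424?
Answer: 2688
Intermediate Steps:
q(b) = -3 + b (q(b) = b - 3 = -3 + b)
h(M) = -3 + M² + 2*M (h(M) = (M² + 1*M) + (-3 + M) = (M² + M) + (-3 + M) = (M + M²) + (-3 + M) = -3 + M² + 2*M)
h(-227)/T(j, 19) = (-3 + (-227)² + 2*(-227))/19 = (-3 + 51529 - 454)*(1/19) = 51072*(1/19) = 2688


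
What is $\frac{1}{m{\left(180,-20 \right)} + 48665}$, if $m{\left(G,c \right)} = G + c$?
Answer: $\frac{1}{48825} \approx 2.0481 \cdot 10^{-5}$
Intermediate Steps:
$\frac{1}{m{\left(180,-20 \right)} + 48665} = \frac{1}{\left(180 - 20\right) + 48665} = \frac{1}{160 + 48665} = \frac{1}{48825}$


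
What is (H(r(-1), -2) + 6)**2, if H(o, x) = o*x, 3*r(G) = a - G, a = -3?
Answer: 484/9 ≈ 53.778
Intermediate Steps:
r(G) = -1 - G/3 (r(G) = (-3 - G)/3 = -1 - G/3)
(H(r(-1), -2) + 6)**2 = ((-1 - 1/3*(-1))*(-2) + 6)**2 = ((-1 + 1/3)*(-2) + 6)**2 = (-2/3*(-2) + 6)**2 = (4/3 + 6)**2 = (22/3)**2 = 484/9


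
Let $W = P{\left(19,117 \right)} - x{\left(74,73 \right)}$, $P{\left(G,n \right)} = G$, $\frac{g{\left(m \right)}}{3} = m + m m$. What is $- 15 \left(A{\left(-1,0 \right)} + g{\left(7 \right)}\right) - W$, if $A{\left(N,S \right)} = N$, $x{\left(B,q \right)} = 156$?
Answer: $-2368$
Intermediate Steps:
$g{\left(m \right)} = 3 m + 3 m^{2}$ ($g{\left(m \right)} = 3 \left(m + m m\right) = 3 \left(m + m^{2}\right) = 3 m + 3 m^{2}$)
$W = -137$ ($W = 19 - 156 = -137$)
$- 15 \left(A{\left(-1,0 \right)} + g{\left(7 \right)}\right) - W = - 15 \left(-1 + 3 \cdot 7 \left(1 + 7\right)\right) - -137 = - 15 \left(-1 + 3 \cdot 7 \cdot 8\right) + 137 = - 15 \left(-1 + 168\right) + 137 = \left(-15\right) 167 + 137 = -2505 + 137 = -2368$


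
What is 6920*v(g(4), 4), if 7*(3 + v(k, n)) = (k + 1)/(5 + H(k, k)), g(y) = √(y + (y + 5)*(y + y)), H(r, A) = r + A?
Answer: -1882240/93 - 13840*√19/651 ≈ -20332.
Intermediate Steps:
H(r, A) = A + r
g(y) = √(y + 2*y*(5 + y)) (g(y) = √(y + (5 + y)*(2*y)) = √(y + 2*y*(5 + y)))
v(k, n) = -3 + (1 + k)/(7*(5 + 2*k)) (v(k, n) = -3 + ((k + 1)/(5 + (k + k)))/7 = -3 + ((1 + k)/(5 + 2*k))/7 = -3 + (1 + k)/(7*(5 + 2*k)))
6920*v(g(4), 4) = 6920*((-104 - 41*2*√(11 + 2*4))/(7*(5 + 2*√(4*(11 + 2*4))))) = 6920*((-104 - 41*2*√(11 + 8))/(7*(5 + 2*√(4*(11 + 8))))) = 6920*((-104 - 41*2*√19)/(7*(5 + 2*√(4*19)))) = 6920*((-104 - 82*√19)/(7*(5 + 2*√76))) = 6920*((-104 - 82*√19)/(7*(5 + 2*(2*√19)))) = 6920*((-104 - 82*√19)/(7*(5 + 4*√19))) = 6920*(-104 - 82*√19)/(7*(5 + 4*√19))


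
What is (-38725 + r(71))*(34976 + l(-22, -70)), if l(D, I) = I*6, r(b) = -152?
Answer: -1343433612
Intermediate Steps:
l(D, I) = 6*I
(-38725 + r(71))*(34976 + l(-22, -70)) = (-38725 - 152)*(34976 + 6*(-70)) = -38877*(34976 - 420) = -38877*34556 = -1343433612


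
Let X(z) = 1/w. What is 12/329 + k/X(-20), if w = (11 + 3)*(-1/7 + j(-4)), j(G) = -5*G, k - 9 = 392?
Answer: 36676274/329 ≈ 1.1148e+5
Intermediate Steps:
k = 401 (k = 9 + 392 = 401)
w = 278 (w = (11 + 3)*(-1/7 - 5*(-4)) = 14*(-1*⅐ + 20) = 14*(-⅐ + 20) = 14*(139/7) = 278)
X(z) = 1/278
12/329 + k/X(-20) = 12/329 + 401/(1/278) = 12*(1/329) + 401*278 = 12/329 + 111478 = 36676274/329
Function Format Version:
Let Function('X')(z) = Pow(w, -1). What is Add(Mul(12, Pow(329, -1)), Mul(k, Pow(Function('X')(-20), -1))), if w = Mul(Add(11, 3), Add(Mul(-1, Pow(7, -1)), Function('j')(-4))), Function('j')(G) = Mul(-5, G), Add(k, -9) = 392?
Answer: Rational(36676274, 329) ≈ 1.1148e+5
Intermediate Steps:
k = 401 (k = Add(9, 392) = 401)
w = 278 (w = Mul(Add(11, 3), Add(Mul(-1, Pow(7, -1)), Mul(-5, -4))) = Mul(14, Add(Mul(-1, Rational(1, 7)), 20)) = Mul(14, Add(Rational(-1, 7), 20)) = Mul(14, Rational(139, 7)) = 278)
Function('X')(z) = Rational(1, 278) (Function('X')(z) = Pow(278, -1) = Rational(1, 278))
Add(Mul(12, Pow(329, -1)), Mul(k, Pow(Function('X')(-20), -1))) = Add(Mul(12, Pow(329, -1)), Mul(401, Pow(Rational(1, 278), -1))) = Add(Mul(12, Rational(1, 329)), Mul(401, 278)) = Add(Rational(12, 329), 111478) = Rational(36676274, 329)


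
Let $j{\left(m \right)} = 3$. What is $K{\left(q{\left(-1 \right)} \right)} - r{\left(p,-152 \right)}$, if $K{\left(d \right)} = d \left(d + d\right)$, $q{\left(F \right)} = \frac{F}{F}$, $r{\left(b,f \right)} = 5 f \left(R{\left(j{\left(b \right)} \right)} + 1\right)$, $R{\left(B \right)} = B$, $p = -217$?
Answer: $3042$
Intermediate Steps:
$r{\left(b,f \right)} = 20 f$ ($r{\left(b,f \right)} = 5 f \left(3 + 1\right) = 5 f 4 = 20 f$)
$q{\left(F \right)} = 1$
$K{\left(d \right)} = 2 d^{2}$ ($K{\left(d \right)} = d 2 d = 2 d^{2}$)
$K{\left(q{\left(-1 \right)} \right)} - r{\left(p,-152 \right)} = 2 \cdot 1^{2} - 20 \left(-152\right) = 2 \cdot 1 - -3040 = 2 + 3040 = 3042$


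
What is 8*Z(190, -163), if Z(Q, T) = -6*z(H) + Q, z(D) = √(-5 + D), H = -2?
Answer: 1520 - 48*I*√7 ≈ 1520.0 - 127.0*I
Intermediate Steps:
Z(Q, T) = Q - 6*I*√7 (Z(Q, T) = -6*√(-5 - 2) + Q = -6*I*√7 + Q = Q - 6*I*√7)
8*Z(190, -163) = 8*(190 - 6*I*√7) = 1520 - 48*I*√7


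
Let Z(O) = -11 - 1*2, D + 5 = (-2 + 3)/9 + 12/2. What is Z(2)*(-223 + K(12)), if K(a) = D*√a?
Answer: 2899 - 260*√3/9 ≈ 2849.0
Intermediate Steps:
D = 10/9 (D = -5 + ((-2 + 3)/9 + 12/2) = -5 + (1*(⅑) + 12*(½)) = -5 + (⅑ + 6) = -5 + 55/9 = 10/9 ≈ 1.1111)
K(a) = 10*√a/9
Z(O) = -13 (Z(O) = -11 - 2 = -13)
Z(2)*(-223 + K(12)) = -13*(-223 + 10*√12/9) = -13*(-223 + 10*(2*√3)/9) = -13*(-223 + 20*√3/9) = 2899 - 260*√3/9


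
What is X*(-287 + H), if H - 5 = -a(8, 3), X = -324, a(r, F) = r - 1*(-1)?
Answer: 94284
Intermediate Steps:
a(r, F) = 1 + r (a(r, F) = r + 1 = 1 + r)
H = -4 (H = 5 - (1 + 8) = 5 - 1*9 = 5 - 9 = -4)
X*(-287 + H) = -324*(-287 - 4) = -324*(-291) = 94284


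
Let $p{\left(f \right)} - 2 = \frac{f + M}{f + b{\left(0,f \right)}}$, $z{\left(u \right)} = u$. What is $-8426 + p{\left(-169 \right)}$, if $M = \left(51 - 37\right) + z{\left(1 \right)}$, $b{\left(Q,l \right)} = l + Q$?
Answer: $- \frac{1423579}{169} \approx -8423.5$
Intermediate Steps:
$b{\left(Q,l \right)} = Q + l$
$M = 15$ ($M = \left(51 - 37\right) + 1 = 14 + 1 = 15$)
$p{\left(f \right)} = 2 + \frac{15 + f}{2 f}$ ($p{\left(f \right)} = 2 + \frac{f + 15}{f + \left(0 + f\right)} = 2 + \frac{15 + f}{f + f} = 2 + \frac{15 + f}{2 f}$)
$-8426 + p{\left(-169 \right)} = -8426 + \frac{5 \left(3 - 169\right)}{2 \left(-169\right)} = -8426 + \frac{5}{2} \left(- \frac{1}{169}\right) \left(-166\right) = -8426 + \frac{415}{169} = - \frac{1423579}{169}$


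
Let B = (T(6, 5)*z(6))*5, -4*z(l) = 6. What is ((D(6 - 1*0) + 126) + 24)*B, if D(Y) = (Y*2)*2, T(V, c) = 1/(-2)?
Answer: 1305/2 ≈ 652.50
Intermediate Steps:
T(V, c) = -1/2
z(l) = -3/2 (z(l) = -1/4*6 = -3/2)
D(Y) = 4*Y (D(Y) = (2*Y)*2 = 4*Y)
B = 15/4 (B = -1/2*(-3/2)*5 = (3/4)*5 = 15/4 ≈ 3.7500)
((D(6 - 1*0) + 126) + 24)*B = ((4*(6 - 1*0) + 126) + 24)*(15/4) = ((4*(6 + 0) + 126) + 24)*(15/4) = ((4*6 + 126) + 24)*(15/4) = ((24 + 126) + 24)*(15/4) = (150 + 24)*(15/4) = 174*(15/4) = 1305/2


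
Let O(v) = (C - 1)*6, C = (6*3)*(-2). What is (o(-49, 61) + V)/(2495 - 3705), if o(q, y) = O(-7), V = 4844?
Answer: -2311/605 ≈ -3.8198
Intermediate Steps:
C = -36 (C = 18*(-2) = -36)
O(v) = -222 (O(v) = (-36 - 1)*6 = -37*6 = -222)
o(q, y) = -222
(o(-49, 61) + V)/(2495 - 3705) = (-222 + 4844)/(2495 - 3705) = 4622/(-1210) = 4622*(-1/1210) = -2311/605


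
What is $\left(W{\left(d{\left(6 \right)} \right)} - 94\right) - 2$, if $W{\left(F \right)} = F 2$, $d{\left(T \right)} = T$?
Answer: $-84$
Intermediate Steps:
$W{\left(F \right)} = 2 F$
$\left(W{\left(d{\left(6 \right)} \right)} - 94\right) - 2 = \left(2 \cdot 6 - 94\right) - 2 = \left(12 - 94\right) - 2 = -82 - 2 = -84$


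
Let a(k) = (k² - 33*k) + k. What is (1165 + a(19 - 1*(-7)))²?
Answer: 1018081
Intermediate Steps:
a(k) = k² - 32*k
(1165 + a(19 - 1*(-7)))² = (1165 + (19 - 1*(-7))*(-32 + (19 - 1*(-7))))² = (1165 + (19 + 7)*(-32 + (19 + 7)))² = (1165 + 26*(-32 + 26))² = (1165 + 26*(-6))² = (1165 - 156)² = 1009² = 1018081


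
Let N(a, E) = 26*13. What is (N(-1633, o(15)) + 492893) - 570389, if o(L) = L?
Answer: -77158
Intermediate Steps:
N(a, E) = 338
(N(-1633, o(15)) + 492893) - 570389 = (338 + 492893) - 570389 = 493231 - 570389 = -77158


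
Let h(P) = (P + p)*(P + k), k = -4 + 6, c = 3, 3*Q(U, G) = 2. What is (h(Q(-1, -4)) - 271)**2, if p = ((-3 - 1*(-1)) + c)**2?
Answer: 5755201/81 ≈ 71052.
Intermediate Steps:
Q(U, G) = 2/3 (Q(U, G) = (1/3)*2 = 2/3)
p = 1 (p = ((-3 - 1*(-1)) + 3)**2 = ((-3 + 1) + 3)**2 = (-2 + 3)**2 = 1**2 = 1)
k = 2
h(P) = (1 + P)*(2 + P) (h(P) = (P + 1)*(P + 2) = (1 + P)*(2 + P))
(h(Q(-1, -4)) - 271)**2 = ((2 + (2/3)**2 + 3*(2/3)) - 271)**2 = ((2 + 4/9 + 2) - 271)**2 = (40/9 - 271)**2 = (-2399/9)**2 = 5755201/81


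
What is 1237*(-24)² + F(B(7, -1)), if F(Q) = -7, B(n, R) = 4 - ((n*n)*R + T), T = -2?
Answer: 712505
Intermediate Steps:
B(n, R) = 6 - R*n² (B(n, R) = 4 - ((n*n)*R - 2) = 4 - (n²*R - 2) = 4 - (R*n² - 2) = 4 - (-2 + R*n²) = 4 + (2 - R*n²) = 6 - R*n²)
1237*(-24)² + F(B(7, -1)) = 1237*(-24)² - 7 = 1237*576 - 7 = 712512 - 7 = 712505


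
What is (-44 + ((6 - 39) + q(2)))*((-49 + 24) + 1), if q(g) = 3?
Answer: 1776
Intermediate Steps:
(-44 + ((6 - 39) + q(2)))*((-49 + 24) + 1) = (-44 + ((6 - 39) + 3))*((-49 + 24) + 1) = (-44 + (-33 + 3))*(-25 + 1) = (-44 - 30)*(-24) = -74*(-24) = 1776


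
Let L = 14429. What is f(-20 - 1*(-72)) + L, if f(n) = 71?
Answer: 14500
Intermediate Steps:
f(-20 - 1*(-72)) + L = 71 + 14429 = 14500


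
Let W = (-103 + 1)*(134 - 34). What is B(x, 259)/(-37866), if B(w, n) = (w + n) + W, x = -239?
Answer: 5090/18933 ≈ 0.26884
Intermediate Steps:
W = -10200 (W = -102*100 = -10200)
B(w, n) = -10200 + n + w (B(w, n) = (w + n) - 10200 = (n + w) - 10200 = -10200 + n + w)
B(x, 259)/(-37866) = (-10200 + 259 - 239)/(-37866) = -10180*(-1/37866) = 5090/18933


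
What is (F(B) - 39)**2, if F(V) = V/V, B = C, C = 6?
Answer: 1444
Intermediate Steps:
B = 6
F(V) = 1
(F(B) - 39)**2 = (1 - 39)**2 = (-38)**2 = 1444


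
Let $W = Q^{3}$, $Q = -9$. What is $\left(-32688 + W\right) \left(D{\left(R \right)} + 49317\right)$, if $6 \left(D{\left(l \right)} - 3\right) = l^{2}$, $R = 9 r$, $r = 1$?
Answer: $- \frac{3297155139}{2} \approx -1.6486 \cdot 10^{9}$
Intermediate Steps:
$R = 9$ ($R = 9 \cdot 1 = 9$)
$D{\left(l \right)} = 3 + \frac{l^{2}}{6}$
$W = -729$ ($W = \left(-9\right)^{3} = -729$)
$\left(-32688 + W\right) \left(D{\left(R \right)} + 49317\right) = \left(-32688 - 729\right) \left(\left(3 + \frac{9^{2}}{6}\right) + 49317\right) = - 33417 \left(\left(3 + \frac{1}{6} \cdot 81\right) + 49317\right) = - 33417 \left(\left(3 + \frac{27}{2}\right) + 49317\right) = - 33417 \left(\frac{33}{2} + 49317\right) = \left(-33417\right) \frac{98667}{2} = - \frac{3297155139}{2}$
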